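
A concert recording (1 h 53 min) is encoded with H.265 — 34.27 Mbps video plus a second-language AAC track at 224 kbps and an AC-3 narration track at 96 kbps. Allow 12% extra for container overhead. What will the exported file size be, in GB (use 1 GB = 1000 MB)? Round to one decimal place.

1 h 53 min = 113 min = 6780 s
Audio total: 224 + 96 = 320 kbps = 0.320 Mbps.
Total bitrate: 34.27 + 0.320 = 34.590 Mbps.
Stream data: 34.590 Mbps × 6780 s = 234520.2 Mb.
With 12% container overhead: ×1.12.
262,663 Mb ÷ 8 = 32,833 MB → 32.83 GB.

32.8 GB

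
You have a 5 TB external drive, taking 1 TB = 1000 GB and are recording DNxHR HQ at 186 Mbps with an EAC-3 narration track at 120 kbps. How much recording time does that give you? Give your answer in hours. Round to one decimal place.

59.7 hours

Audio: 120 kbps = 0.120 Mbps.
Total bitrate: 186 + 0.120 = 186.120 Mbps.
Capacity: 5 TB = 40,000,000 Mb.
Recording time: 40,000,000 / 186.120 = 214,915 s ≈ 59.7 hours.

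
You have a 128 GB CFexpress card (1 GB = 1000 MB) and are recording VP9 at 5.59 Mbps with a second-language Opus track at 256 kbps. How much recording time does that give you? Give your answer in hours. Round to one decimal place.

48.7 hours

Audio: 256 kbps = 0.256 Mbps.
Total bitrate: 5.59 + 0.256 = 5.846 Mbps.
Capacity: 128 GB = 1,024,000 Mb.
Recording time: 1,024,000 / 5.846 = 175,163 s ≈ 48.7 hours.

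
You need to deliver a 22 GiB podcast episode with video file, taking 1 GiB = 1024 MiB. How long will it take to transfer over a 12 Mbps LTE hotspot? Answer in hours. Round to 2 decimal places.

File: 22 GiB = 188978.6 Mb.
At 12 Mbps: 188978.6 / 12 = 15748.2 s ≈ 4.37 hours.

4.37 hours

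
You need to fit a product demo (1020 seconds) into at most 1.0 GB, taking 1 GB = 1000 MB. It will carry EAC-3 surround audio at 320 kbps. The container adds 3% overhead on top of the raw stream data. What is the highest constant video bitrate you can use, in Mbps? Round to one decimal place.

Budget: 1.0 GB = 8000.0 Mb.
Stream payload after overhead: 8000.0 / 1.03 = 7767.0 Mb.
Total bitrate budget: 7767.0 Mb / 1020 s = 7.615 Mbps.
Audio: 320 kbps = 0.320 Mbps.
Video: 7.615 − 0.320 = 7.295 Mbps.

7.3 Mbps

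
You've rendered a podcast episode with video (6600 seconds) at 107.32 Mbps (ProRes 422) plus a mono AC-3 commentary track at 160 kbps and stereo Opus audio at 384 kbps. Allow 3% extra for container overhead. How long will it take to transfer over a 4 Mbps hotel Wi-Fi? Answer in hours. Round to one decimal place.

Audio total: 160 + 384 = 544 kbps = 0.544 Mbps.
Total bitrate: 107.864 Mbps.
File: 107.864 Mbps × 6600 s = 711902.4 Mb.
With 3% container overhead: ×1.03. → 733259.5 Mb.
At 4 Mbps: 733259.5 / 4 = 183314.9 s ≈ 50.9 hours.

50.9 hours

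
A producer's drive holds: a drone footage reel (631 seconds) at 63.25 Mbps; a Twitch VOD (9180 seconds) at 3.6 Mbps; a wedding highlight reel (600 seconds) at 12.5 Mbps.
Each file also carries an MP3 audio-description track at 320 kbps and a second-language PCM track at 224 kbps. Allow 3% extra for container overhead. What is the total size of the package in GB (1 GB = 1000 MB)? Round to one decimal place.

11.1 GB

Audio total: 320 + 224 = 544 kbps = 0.544 Mbps.
drone footage reel: 63.794 Mbps × 631 s × 1.03 = 41461.6 Mb
Twitch VOD: 4.144 Mbps × 9180 s × 1.03 = 39183.2 Mb
wedding highlight reel: 13.044 Mbps × 600 s × 1.03 = 8061.2 Mb
Total: 88706.0 Mb = 11088.3 MB.
= 11.09 GB.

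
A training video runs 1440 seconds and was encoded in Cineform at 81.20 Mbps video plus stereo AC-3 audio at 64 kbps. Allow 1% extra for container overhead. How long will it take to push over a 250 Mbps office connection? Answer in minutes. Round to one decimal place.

7.9 minutes

Audio: 64 kbps = 0.064 Mbps.
Total bitrate: 81.264 Mbps.
File: 81.264 Mbps × 1440 s = 117020.2 Mb.
With 1% container overhead: ×1.01. → 118190.4 Mb.
At 250 Mbps: 118190.4 / 250 = 472.8 s ≈ 7.88 minutes.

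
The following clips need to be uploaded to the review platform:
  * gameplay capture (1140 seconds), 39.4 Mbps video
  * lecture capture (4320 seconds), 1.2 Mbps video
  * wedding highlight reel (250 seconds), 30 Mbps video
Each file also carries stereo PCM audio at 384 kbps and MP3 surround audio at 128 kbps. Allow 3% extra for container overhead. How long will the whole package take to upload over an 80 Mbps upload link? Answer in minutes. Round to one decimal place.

13.0 minutes

Audio total: 384 + 128 = 512 kbps = 0.512 Mbps.
gameplay capture: 39.912 Mbps × 1140 s × 1.03 = 46864.7 Mb
lecture capture: 1.712 Mbps × 4320 s × 1.03 = 7617.7 Mb
wedding highlight reel: 30.512 Mbps × 250 s × 1.03 = 7856.8 Mb
Total: 62339.2 Mb = 7792.4 MB.
At 80 Mbps: 62339.2 / 80 = 779 s ≈ 13 minutes.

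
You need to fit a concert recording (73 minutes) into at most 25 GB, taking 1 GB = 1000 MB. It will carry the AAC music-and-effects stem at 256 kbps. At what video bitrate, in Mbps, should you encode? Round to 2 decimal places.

Budget: 25 GB = 200000.0 Mb.
73 min = 4380 s
Total bitrate budget: 200000.0 Mb / 4380 s = 45.662 Mbps.
Audio: 256 kbps = 0.256 Mbps.
Video: 45.662 − 0.256 = 45.406 Mbps.

45.41 Mbps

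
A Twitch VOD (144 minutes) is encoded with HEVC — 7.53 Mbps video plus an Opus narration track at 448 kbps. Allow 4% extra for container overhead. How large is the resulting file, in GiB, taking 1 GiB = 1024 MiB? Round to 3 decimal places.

144 min = 8640 s
Audio: 448 kbps = 0.448 Mbps.
Total bitrate: 7.53 + 0.448 = 7.978 Mbps.
Stream data: 7.978 Mbps × 8640 s = 68929.9 Mb.
With 4% container overhead: ×1.04.
71,687 Mb = 8,960,889,600 bytes ÷ 1,073,741,824 = 8.345 GiB.

8.345 GiB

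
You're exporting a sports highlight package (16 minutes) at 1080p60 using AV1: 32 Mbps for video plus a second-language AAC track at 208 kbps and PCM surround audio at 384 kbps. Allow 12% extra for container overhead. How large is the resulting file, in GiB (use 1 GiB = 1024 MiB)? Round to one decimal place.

16 min = 960 s
Audio total: 208 + 384 = 592 kbps = 0.592 Mbps.
Total bitrate: 32 + 0.592 = 32.592 Mbps.
Stream data: 32.592 Mbps × 960 s = 31288.3 Mb.
With 12% container overhead: ×1.12.
35,043 Mb = 4,380,364,800 bytes ÷ 1,073,741,824 = 4.080 GiB.

4.1 GiB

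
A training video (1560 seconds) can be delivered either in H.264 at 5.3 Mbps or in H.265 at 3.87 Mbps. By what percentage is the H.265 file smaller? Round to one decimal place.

27.0%

H.264: 5.300 Mbps × 1560 s = 8268.0 Mb = 0.963 GiB.
H.265: 3.870 Mbps × 1560 s = 6037.2 Mb = 0.703 GiB.
Reduction: (1 − 0.703/0.963) × 100 = 26.98%.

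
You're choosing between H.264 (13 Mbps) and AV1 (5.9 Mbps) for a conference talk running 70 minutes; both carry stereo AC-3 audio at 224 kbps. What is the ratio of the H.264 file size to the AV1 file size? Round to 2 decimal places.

2.16

70 min = 4200 s
Audio: 224 kbps = 0.224 Mbps.
H.264: 13.224 Mbps × 4200 s = 55540.8 Mb = 6.943 GB.
AV1: 6.124 Mbps × 4200 s = 25720.8 Mb = 3.215 GB.
Ratio: 6.943 / 3.215 = 2.159.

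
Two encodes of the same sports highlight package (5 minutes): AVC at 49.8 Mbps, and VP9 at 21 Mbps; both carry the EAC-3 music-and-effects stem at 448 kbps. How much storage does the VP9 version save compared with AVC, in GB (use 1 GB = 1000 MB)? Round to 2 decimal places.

5 min = 300 s
Audio: 448 kbps = 0.448 Mbps.
AVC: 50.248 Mbps × 300 s = 15074.4 Mb = 1.884 GB.
VP9: 21.448 Mbps × 300 s = 6434.4 Mb = 0.804 GB.
Saving: 1.884 − 0.804 = 1.080 GB.

1.08 GB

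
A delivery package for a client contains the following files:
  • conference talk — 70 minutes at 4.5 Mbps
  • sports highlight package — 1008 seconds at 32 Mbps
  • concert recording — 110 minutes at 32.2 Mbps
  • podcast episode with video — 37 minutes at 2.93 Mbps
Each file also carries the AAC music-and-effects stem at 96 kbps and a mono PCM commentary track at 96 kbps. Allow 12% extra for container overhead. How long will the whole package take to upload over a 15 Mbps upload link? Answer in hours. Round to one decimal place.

5.7 hours

Audio total: 96 + 96 = 192 kbps = 0.192 Mbps.
conference talk: 4.692 Mbps × 4200 s × 1.12 = 22071.2 Mb
sports highlight package: 32.192 Mbps × 1008 s × 1.12 = 36343.5 Mb
concert recording: 32.392 Mbps × 6600 s × 1.12 = 239441.7 Mb
podcast episode with video: 3.122 Mbps × 2220 s × 1.12 = 7762.5 Mb
Total: 305618.9 Mb = 38202.4 MB.
At 15 Mbps: 305618.9 / 15 = 20375 s ≈ 5.66 hours.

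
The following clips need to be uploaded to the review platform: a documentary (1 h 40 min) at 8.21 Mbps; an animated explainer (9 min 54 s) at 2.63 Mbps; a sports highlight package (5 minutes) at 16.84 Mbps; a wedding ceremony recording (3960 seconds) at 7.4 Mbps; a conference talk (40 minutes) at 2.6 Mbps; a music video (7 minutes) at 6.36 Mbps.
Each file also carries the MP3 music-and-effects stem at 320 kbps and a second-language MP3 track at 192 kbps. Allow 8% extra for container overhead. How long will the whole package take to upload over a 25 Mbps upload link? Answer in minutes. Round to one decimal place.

72.8 minutes

Audio total: 320 + 192 = 512 kbps = 0.512 Mbps.
documentary: 8.722 Mbps × 6000 s × 1.08 = 56518.6 Mb
animated explainer: 3.142 Mbps × 594 s × 1.08 = 2015.7 Mb
sports highlight package: 17.352 Mbps × 300 s × 1.08 = 5622.0 Mb
wedding ceremony recording: 7.912 Mbps × 3960 s × 1.08 = 33838.0 Mb
conference talk: 3.112 Mbps × 2400 s × 1.08 = 8066.3 Mb
music video: 6.872 Mbps × 420 s × 1.08 = 3117.1 Mb
Total: 109177.7 Mb = 13647.2 MB.
At 25 Mbps: 109177.7 / 25 = 4367 s ≈ 72.8 minutes.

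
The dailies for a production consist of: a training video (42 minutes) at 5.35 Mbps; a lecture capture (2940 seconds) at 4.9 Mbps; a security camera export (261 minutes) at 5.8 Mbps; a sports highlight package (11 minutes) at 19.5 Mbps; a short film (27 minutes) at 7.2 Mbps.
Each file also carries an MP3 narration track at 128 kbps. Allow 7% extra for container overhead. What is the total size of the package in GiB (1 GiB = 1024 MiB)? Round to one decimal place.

18.2 GiB

Audio: 128 kbps = 0.128 Mbps.
training video: 5.478 Mbps × 2520 s × 1.07 = 14770.9 Mb
lecture capture: 5.028 Mbps × 2940 s × 1.07 = 15817.1 Mb
security camera export: 5.928 Mbps × 15660 s × 1.07 = 99330.8 Mb
sports highlight package: 19.628 Mbps × 660 s × 1.07 = 13861.3 Mb
short film: 7.328 Mbps × 1620 s × 1.07 = 12702.4 Mb
Total: 156482.4 Mb = 19560.3 MB.
= 18.22 GiB.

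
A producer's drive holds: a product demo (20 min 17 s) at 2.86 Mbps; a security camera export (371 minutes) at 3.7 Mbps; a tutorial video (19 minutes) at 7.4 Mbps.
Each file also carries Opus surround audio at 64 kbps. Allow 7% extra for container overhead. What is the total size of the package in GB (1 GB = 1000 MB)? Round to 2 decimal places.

Audio: 64 kbps = 0.064 Mbps.
product demo: 2.924 Mbps × 1217 s × 1.07 = 3807.6 Mb
security camera export: 3.764 Mbps × 22260 s × 1.07 = 89651.7 Mb
tutorial video: 7.464 Mbps × 1140 s × 1.07 = 9104.6 Mb
Total: 102563.9 Mb = 12820.5 MB.
= 12.82 GB.

12.82 GB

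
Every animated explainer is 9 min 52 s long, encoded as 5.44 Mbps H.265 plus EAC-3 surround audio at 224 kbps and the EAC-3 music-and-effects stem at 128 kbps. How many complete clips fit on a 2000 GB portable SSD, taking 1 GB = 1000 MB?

4666

9 min 52 s = 592 s
Audio total: 224 + 128 = 352 kbps = 0.352 Mbps.
Total bitrate: 5.792 Mbps.
Per item: 5.792 Mbps × 592 s = 3,429 Mb = 428.6 MB.
Capacity: 2000 GB = 16,000,000 Mb; 4666.27 items → 4666 complete.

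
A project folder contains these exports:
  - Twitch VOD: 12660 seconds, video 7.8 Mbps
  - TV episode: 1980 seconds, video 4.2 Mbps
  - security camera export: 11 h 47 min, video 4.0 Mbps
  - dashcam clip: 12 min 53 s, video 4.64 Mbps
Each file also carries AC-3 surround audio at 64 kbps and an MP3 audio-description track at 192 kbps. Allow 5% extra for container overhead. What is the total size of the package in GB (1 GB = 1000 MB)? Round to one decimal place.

38.7 GB

Audio total: 64 + 192 = 256 kbps = 0.256 Mbps.
Twitch VOD: 8.056 Mbps × 12660 s × 1.05 = 107088.4 Mb
TV episode: 4.456 Mbps × 1980 s × 1.05 = 9264.0 Mb
security camera export: 4.256 Mbps × 42420 s × 1.05 = 189566.5 Mb
dashcam clip: 4.896 Mbps × 773 s × 1.05 = 3973.8 Mb
Total: 309892.8 Mb = 38736.6 MB.
= 38.74 GB.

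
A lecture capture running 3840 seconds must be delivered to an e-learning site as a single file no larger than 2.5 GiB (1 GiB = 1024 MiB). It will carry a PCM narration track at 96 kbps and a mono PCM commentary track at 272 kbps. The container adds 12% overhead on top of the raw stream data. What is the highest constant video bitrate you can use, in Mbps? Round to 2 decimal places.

4.63 Mbps

Budget: 2.5 GiB = 21474.8 Mb.
Stream payload after overhead: 21474.8 / 1.12 = 19174.0 Mb.
Total bitrate budget: 19174.0 Mb / 3840 s = 4.993 Mbps.
Audio total: 96 + 272 = 368 kbps = 0.368 Mbps.
Video: 4.993 − 0.368 = 4.625 Mbps.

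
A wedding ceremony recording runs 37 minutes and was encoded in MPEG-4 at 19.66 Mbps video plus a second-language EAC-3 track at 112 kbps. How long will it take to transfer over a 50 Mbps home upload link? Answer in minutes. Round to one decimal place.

37 min = 2220 s
Audio: 112 kbps = 0.112 Mbps.
Total bitrate: 19.772 Mbps.
File: 19.772 Mbps × 2220 s = 43893.8 Mb.
At 50 Mbps: 43893.8 / 50 = 877.9 s ≈ 14.6 minutes.

14.6 minutes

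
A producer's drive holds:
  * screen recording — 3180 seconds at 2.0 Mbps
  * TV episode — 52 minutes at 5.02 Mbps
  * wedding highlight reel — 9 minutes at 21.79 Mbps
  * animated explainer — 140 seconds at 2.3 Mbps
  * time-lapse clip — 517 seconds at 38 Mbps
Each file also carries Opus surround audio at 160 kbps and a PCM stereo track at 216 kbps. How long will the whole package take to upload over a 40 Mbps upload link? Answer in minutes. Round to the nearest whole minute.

Audio total: 160 + 216 = 376 kbps = 0.376 Mbps.
screen recording: 2.376 Mbps × 3180 s = 7555.7 Mb
TV episode: 5.396 Mbps × 3120 s = 16835.5 Mb
wedding highlight reel: 22.166 Mbps × 540 s = 11969.6 Mb
animated explainer: 2.676 Mbps × 140 s = 374.6 Mb
time-lapse clip: 38.376 Mbps × 517 s = 19840.4 Mb
Total: 56575.9 Mb = 7072.0 MB.
At 40 Mbps: 56575.9 / 40 = 1414 s ≈ 23.6 minutes.

24 minutes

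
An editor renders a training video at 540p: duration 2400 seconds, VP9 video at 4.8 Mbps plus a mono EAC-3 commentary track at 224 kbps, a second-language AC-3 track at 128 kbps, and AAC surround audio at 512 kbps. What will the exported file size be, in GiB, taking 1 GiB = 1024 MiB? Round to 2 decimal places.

1.58 GiB

Audio total: 224 + 128 + 512 = 864 kbps = 0.864 Mbps.
Total bitrate: 4.8 + 0.864 = 5.664 Mbps.
Stream data: 5.664 Mbps × 2400 s = 13593.6 Mb.
13,594 Mb = 1,699,200,000 bytes ÷ 1,073,741,824 = 1.583 GiB.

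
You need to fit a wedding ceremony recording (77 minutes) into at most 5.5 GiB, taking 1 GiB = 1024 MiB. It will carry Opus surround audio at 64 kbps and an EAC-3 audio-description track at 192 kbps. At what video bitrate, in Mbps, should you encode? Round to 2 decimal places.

Budget: 5.5 GiB = 47244.6 Mb.
77 min = 4620 s
Total bitrate budget: 47244.6 Mb / 4620 s = 10.226 Mbps.
Audio total: 64 + 192 = 256 kbps = 0.256 Mbps.
Video: 10.226 − 0.256 = 9.970 Mbps.

9.97 Mbps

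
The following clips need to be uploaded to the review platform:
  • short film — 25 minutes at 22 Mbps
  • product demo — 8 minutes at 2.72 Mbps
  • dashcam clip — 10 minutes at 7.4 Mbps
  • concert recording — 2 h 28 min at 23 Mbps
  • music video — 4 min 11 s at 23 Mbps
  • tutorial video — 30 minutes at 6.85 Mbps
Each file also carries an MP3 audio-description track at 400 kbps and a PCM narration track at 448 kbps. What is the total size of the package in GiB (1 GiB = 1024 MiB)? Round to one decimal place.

Audio total: 400 + 448 = 848 kbps = 0.848 Mbps.
short film: 22.848 Mbps × 1500 s = 34272.0 Mb
product demo: 3.568 Mbps × 480 s = 1712.6 Mb
dashcam clip: 8.248 Mbps × 600 s = 4948.8 Mb
concert recording: 23.848 Mbps × 8880 s = 211770.2 Mb
music video: 23.848 Mbps × 251 s = 5985.8 Mb
tutorial video: 7.698 Mbps × 1800 s = 13856.4 Mb
Total: 272545.9 Mb = 34068.2 MB.
= 31.73 GiB.

31.7 GiB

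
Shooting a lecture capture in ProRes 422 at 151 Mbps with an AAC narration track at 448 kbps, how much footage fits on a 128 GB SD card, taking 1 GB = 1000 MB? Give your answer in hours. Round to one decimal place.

Audio: 448 kbps = 0.448 Mbps.
Total bitrate: 151 + 0.448 = 151.448 Mbps.
Capacity: 128 GB = 1,024,000 Mb.
Recording time: 1,024,000 / 151.448 = 6,761 s ≈ 1.88 hours.

1.9 hours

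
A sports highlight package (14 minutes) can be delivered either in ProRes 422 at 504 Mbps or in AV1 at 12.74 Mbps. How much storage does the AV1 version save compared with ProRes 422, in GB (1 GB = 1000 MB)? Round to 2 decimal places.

51.58 GB

14 min = 840 s
ProRes 422: 504.000 Mbps × 840 s = 423360.0 Mb = 52.920 GB.
AV1: 12.740 Mbps × 840 s = 10701.6 Mb = 1.338 GB.
Saving: 52.920 − 1.338 = 51.582 GB.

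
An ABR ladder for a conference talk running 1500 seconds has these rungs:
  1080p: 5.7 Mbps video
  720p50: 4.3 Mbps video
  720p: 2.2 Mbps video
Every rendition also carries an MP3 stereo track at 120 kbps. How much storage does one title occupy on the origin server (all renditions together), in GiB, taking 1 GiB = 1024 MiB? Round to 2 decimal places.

2.19 GiB

Audio: 120 kbps = 0.120 Mbps.
Sum of rendition bitrates: (5.7+0.120) + (4.3+0.120) + (2.2+0.120) = 12.560 Mbps.
× 1500 s = 18,840 Mb = 2,355 MB = 2.193 GiB.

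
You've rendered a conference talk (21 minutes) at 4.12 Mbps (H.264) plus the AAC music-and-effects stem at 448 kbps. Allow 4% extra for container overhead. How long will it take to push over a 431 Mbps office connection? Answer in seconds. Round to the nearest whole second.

14 seconds

21 min = 1260 s
Audio: 448 kbps = 0.448 Mbps.
Total bitrate: 4.568 Mbps.
File: 4.568 Mbps × 1260 s = 5755.7 Mb.
With 4% container overhead: ×1.04. → 5985.9 Mb.
At 431 Mbps: 5985.9 / 431 = 13.9 s ≈ 13.9 seconds.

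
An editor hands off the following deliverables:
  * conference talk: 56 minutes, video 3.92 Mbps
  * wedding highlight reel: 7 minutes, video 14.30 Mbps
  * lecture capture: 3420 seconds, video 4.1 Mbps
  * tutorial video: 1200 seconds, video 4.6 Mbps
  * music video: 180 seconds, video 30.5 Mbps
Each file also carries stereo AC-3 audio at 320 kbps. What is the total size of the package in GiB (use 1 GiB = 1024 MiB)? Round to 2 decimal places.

5.47 GiB

Audio: 320 kbps = 0.320 Mbps.
conference talk: 4.240 Mbps × 3360 s = 14246.4 Mb
wedding highlight reel: 14.620 Mbps × 420 s = 6140.4 Mb
lecture capture: 4.420 Mbps × 3420 s = 15116.4 Mb
tutorial video: 4.920 Mbps × 1200 s = 5904.0 Mb
music video: 30.820 Mbps × 180 s = 5547.6 Mb
Total: 46954.8 Mb = 5869.4 MB.
= 5.466 GiB.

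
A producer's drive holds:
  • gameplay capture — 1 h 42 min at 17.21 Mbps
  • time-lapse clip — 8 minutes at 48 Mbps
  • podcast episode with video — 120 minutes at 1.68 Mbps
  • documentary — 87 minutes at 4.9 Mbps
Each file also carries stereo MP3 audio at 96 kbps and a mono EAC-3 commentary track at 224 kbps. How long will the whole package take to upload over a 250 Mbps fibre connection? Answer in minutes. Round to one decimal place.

11.5 minutes

Audio total: 96 + 224 = 320 kbps = 0.320 Mbps.
gameplay capture: 17.530 Mbps × 6120 s = 107283.6 Mb
time-lapse clip: 48.320 Mbps × 480 s = 23193.6 Mb
podcast episode with video: 2.000 Mbps × 7200 s = 14400.0 Mb
documentary: 5.220 Mbps × 5220 s = 27248.4 Mb
Total: 172125.6 Mb = 21515.7 MB.
At 250 Mbps: 172125.6 / 250 = 689 s ≈ 11.5 minutes.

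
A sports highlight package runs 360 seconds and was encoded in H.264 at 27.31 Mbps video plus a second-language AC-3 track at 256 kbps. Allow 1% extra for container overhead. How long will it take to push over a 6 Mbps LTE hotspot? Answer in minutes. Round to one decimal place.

27.8 minutes

Audio: 256 kbps = 0.256 Mbps.
Total bitrate: 27.566 Mbps.
File: 27.566 Mbps × 360 s = 9923.8 Mb.
With 1% container overhead: ×1.01. → 10023.0 Mb.
At 6 Mbps: 10023.0 / 6 = 1670.5 s ≈ 27.8 minutes.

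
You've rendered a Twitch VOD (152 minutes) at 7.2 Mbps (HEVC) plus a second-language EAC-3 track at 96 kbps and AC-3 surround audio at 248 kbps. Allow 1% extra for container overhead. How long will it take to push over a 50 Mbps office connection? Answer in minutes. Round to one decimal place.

23.2 minutes

152 min = 9120 s
Audio total: 96 + 248 = 344 kbps = 0.344 Mbps.
Total bitrate: 7.544 Mbps.
File: 7.544 Mbps × 9120 s = 68801.3 Mb.
With 1% container overhead: ×1.01. → 69489.3 Mb.
At 50 Mbps: 69489.3 / 50 = 1389.8 s ≈ 23.2 minutes.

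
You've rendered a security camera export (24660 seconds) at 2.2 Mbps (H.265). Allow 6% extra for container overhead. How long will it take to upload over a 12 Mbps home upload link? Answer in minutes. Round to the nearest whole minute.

80 minutes

File: 2.200 Mbps × 24660 s = 54252.0 Mb.
With 6% container overhead: ×1.06. → 57507.1 Mb.
At 12 Mbps: 57507.1 / 12 = 4792.3 s ≈ 79.9 minutes.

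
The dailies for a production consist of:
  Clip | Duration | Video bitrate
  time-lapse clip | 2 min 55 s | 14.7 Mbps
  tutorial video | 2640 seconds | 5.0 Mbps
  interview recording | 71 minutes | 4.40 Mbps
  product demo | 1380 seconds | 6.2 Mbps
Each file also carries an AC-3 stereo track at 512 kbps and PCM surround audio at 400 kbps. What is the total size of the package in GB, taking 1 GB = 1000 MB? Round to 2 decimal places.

6.35 GB

Audio total: 512 + 400 = 912 kbps = 0.912 Mbps.
time-lapse clip: 15.612 Mbps × 175 s = 2732.1 Mb
tutorial video: 5.912 Mbps × 2640 s = 15607.7 Mb
interview recording: 5.312 Mbps × 4260 s = 22629.1 Mb
product demo: 7.112 Mbps × 1380 s = 9814.6 Mb
Total: 50783.5 Mb = 6347.9 MB.
= 6.348 GB.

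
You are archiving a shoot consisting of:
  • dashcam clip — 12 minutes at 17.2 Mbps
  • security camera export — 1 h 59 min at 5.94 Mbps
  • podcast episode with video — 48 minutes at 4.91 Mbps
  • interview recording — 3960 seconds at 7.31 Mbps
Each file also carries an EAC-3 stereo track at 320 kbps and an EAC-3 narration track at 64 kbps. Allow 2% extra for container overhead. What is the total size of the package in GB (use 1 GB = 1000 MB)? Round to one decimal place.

13.2 GB

Audio total: 320 + 64 = 384 kbps = 0.384 Mbps.
dashcam clip: 17.584 Mbps × 720 s × 1.02 = 12913.7 Mb
security camera export: 6.324 Mbps × 7140 s × 1.02 = 46056.4 Mb
podcast episode with video: 5.294 Mbps × 2880 s × 1.02 = 15551.7 Mb
interview recording: 7.694 Mbps × 3960 s × 1.02 = 31077.6 Mb
Total: 105599.4 Mb = 13199.9 MB.
= 13.20 GB.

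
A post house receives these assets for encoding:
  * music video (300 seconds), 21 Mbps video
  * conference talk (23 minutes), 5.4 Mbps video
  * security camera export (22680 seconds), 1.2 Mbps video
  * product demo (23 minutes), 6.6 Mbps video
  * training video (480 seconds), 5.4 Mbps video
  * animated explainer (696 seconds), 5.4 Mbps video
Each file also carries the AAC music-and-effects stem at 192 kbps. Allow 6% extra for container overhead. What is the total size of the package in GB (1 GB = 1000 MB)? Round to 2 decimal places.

Audio: 192 kbps = 0.192 Mbps.
music video: 21.192 Mbps × 300 s × 1.06 = 6739.1 Mb
conference talk: 5.592 Mbps × 1380 s × 1.06 = 8180.0 Mb
security camera export: 1.392 Mbps × 22680 s × 1.06 = 33464.8 Mb
product demo: 6.792 Mbps × 1380 s × 1.06 = 9935.3 Mb
training video: 5.592 Mbps × 480 s × 1.06 = 2845.2 Mb
animated explainer: 5.592 Mbps × 696 s × 1.06 = 4125.6 Mb
Total: 65289.9 Mb = 8161.2 MB.
= 8.161 GB.

8.16 GB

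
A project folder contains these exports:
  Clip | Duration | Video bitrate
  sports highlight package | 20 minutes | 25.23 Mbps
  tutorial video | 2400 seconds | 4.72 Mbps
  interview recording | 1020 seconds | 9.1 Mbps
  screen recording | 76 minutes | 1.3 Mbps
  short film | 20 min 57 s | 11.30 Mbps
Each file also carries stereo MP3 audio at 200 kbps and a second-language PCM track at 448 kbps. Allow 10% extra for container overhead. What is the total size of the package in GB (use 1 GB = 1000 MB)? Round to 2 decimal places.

10.69 GB

Audio total: 200 + 448 = 648 kbps = 0.648 Mbps.
sports highlight package: 25.878 Mbps × 1200 s × 1.10 = 34159.0 Mb
tutorial video: 5.368 Mbps × 2400 s × 1.10 = 14171.5 Mb
interview recording: 9.748 Mbps × 1020 s × 1.10 = 10937.3 Mb
screen recording: 1.948 Mbps × 4560 s × 1.10 = 9771.2 Mb
short film: 11.948 Mbps × 1257 s × 1.10 = 16520.5 Mb
Total: 85559.4 Mb = 10694.9 MB.
= 10.69 GB.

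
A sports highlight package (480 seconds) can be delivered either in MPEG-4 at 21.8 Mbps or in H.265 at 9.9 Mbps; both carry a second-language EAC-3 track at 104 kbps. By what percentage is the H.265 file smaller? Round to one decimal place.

54.3%

Audio: 104 kbps = 0.104 Mbps.
MPEG-4: 21.904 Mbps × 480 s = 10513.9 Mb = 1.314 GB.
H.265: 10.004 Mbps × 480 s = 4801.9 Mb = 0.600 GB.
Reduction: (1 − 0.600/1.314) × 100 = 54.33%.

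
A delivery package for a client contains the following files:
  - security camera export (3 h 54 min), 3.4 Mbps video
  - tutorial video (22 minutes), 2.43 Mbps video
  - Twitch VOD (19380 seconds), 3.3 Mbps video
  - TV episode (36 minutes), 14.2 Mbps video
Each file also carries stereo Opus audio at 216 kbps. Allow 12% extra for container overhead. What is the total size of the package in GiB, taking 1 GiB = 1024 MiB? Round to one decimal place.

Audio: 216 kbps = 0.216 Mbps.
security camera export: 3.616 Mbps × 14040 s × 1.12 = 56860.9 Mb
tutorial video: 2.646 Mbps × 1320 s × 1.12 = 3911.8 Mb
Twitch VOD: 3.516 Mbps × 19380 s × 1.12 = 76316.9 Mb
TV episode: 14.416 Mbps × 2160 s × 1.12 = 34875.2 Mb
Total: 171964.8 Mb = 21495.6 MB.
= 20.02 GiB.

20.0 GiB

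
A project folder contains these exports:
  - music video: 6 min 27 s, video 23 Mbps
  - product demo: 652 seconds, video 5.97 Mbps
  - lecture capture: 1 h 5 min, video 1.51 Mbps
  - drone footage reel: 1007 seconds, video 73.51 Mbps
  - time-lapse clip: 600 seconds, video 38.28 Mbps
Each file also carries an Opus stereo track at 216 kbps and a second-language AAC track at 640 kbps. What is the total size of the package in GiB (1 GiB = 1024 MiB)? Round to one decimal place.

Audio total: 216 + 640 = 856 kbps = 0.856 Mbps.
music video: 23.856 Mbps × 387 s = 9232.3 Mb
product demo: 6.826 Mbps × 652 s = 4450.6 Mb
lecture capture: 2.366 Mbps × 3900 s = 9227.4 Mb
drone footage reel: 74.366 Mbps × 1007 s = 74886.6 Mb
time-lapse clip: 39.136 Mbps × 600 s = 23481.6 Mb
Total: 121278.4 Mb = 15159.8 MB.
= 14.12 GiB.

14.1 GiB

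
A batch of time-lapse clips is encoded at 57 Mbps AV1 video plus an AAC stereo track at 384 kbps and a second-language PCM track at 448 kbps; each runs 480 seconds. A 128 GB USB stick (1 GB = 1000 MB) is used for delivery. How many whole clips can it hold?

Audio total: 384 + 448 = 832 kbps = 0.832 Mbps.
Total bitrate: 57.832 Mbps.
Per item: 57.832 Mbps × 480 s = 27,759 Mb = 3,470 MB.
Capacity: 128 GB = 1,024,000 Mb; 36.89 items → 36 complete.

36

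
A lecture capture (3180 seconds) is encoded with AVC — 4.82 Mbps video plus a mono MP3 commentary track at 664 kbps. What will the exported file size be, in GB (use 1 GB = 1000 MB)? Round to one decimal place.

2.2 GB

Audio: 664 kbps = 0.664 Mbps.
Total bitrate: 4.82 + 0.664 = 5.484 Mbps.
Stream data: 5.484 Mbps × 3180 s = 17439.1 Mb.
17,439 Mb ÷ 8 = 2,180 MB → 2.180 GB.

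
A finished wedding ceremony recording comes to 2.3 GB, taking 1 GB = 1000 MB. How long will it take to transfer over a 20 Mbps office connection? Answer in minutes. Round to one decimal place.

15.3 minutes

File: 2.3 GB = 18400.0 Mb.
At 20 Mbps: 18400.0 / 20 = 920.0 s ≈ 15.3 minutes.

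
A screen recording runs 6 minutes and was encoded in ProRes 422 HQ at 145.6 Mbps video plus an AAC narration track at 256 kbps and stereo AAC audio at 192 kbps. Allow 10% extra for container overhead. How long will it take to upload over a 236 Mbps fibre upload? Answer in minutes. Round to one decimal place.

4.1 minutes

6 min = 360 s
Audio total: 256 + 192 = 448 kbps = 0.448 Mbps.
Total bitrate: 146.048 Mbps.
File: 146.048 Mbps × 360 s = 52577.3 Mb.
With 10% container overhead: ×1.10. → 57835.0 Mb.
At 236 Mbps: 57835.0 / 236 = 245.1 s ≈ 4.08 minutes.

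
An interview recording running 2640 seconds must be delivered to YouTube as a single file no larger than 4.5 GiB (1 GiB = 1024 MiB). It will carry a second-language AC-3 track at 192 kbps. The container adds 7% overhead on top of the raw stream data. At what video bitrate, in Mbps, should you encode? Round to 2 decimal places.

13.49 Mbps

Budget: 4.5 GiB = 38654.7 Mb.
Stream payload after overhead: 38654.7 / 1.07 = 36125.9 Mb.
Total bitrate budget: 36125.9 Mb / 2640 s = 13.684 Mbps.
Audio: 192 kbps = 0.192 Mbps.
Video: 13.684 − 0.192 = 13.492 Mbps.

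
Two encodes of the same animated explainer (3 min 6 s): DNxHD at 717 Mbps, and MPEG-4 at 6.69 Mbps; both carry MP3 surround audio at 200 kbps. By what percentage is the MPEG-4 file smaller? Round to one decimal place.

99.0%

3 min 6 s = 186 s
Audio: 200 kbps = 0.200 Mbps.
DNxHD: 717.200 Mbps × 186 s = 133399.2 Mb = 16.675 GB.
MPEG-4: 6.890 Mbps × 186 s = 1281.5 Mb = 0.160 GB.
Reduction: (1 − 0.160/16.675) × 100 = 99.04%.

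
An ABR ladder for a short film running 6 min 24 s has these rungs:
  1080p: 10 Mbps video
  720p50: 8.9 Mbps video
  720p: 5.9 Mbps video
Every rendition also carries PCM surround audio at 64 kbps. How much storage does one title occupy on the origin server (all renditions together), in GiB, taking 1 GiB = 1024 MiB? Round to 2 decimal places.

6 min 24 s = 384 s
Audio: 64 kbps = 0.064 Mbps.
Sum of rendition bitrates: (10+0.064) + (8.9+0.064) + (5.9+0.064) = 24.992 Mbps.
× 384 s = 9,597 Mb = 1,200 MB = 1.117 GiB.

1.12 GiB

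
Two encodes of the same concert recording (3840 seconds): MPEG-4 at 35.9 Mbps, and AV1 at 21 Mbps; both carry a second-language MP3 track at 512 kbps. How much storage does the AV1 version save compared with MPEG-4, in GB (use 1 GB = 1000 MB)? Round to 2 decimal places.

Audio: 512 kbps = 0.512 Mbps.
MPEG-4: 36.412 Mbps × 3840 s = 139822.1 Mb = 17.478 GB.
AV1: 21.512 Mbps × 3840 s = 82606.1 Mb = 10.326 GB.
Saving: 17.478 − 10.326 = 7.152 GB.

7.15 GB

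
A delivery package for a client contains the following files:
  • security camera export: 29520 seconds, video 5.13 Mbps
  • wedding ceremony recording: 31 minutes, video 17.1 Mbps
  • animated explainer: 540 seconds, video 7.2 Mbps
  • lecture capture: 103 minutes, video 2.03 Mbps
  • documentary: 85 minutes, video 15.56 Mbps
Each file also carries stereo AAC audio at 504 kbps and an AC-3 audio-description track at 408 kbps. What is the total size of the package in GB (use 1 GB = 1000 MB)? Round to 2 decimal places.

Audio total: 504 + 408 = 912 kbps = 0.912 Mbps.
security camera export: 6.042 Mbps × 29520 s = 178359.8 Mb
wedding ceremony recording: 18.012 Mbps × 1860 s = 33502.3 Mb
animated explainer: 8.112 Mbps × 540 s = 4380.5 Mb
lecture capture: 2.942 Mbps × 6180 s = 18181.6 Mb
documentary: 16.472 Mbps × 5100 s = 84007.2 Mb
Total: 318431.4 Mb = 39803.9 MB.
= 39.80 GB.

39.80 GB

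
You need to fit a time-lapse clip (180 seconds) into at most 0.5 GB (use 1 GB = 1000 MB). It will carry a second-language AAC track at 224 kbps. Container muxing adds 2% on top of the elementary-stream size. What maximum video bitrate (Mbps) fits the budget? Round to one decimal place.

Budget: 0.5 GB = 4000.0 Mb.
Stream payload after overhead: 4000.0 / 1.02 = 3921.6 Mb.
Total bitrate budget: 3921.6 Mb / 180 s = 21.786 Mbps.
Audio: 224 kbps = 0.224 Mbps.
Video: 21.786 − 0.224 = 21.562 Mbps.

21.6 Mbps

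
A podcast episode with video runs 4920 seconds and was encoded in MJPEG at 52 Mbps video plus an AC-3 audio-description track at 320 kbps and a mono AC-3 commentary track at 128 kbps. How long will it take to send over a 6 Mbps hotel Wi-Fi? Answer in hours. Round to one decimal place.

11.9 hours

Audio total: 320 + 128 = 448 kbps = 0.448 Mbps.
Total bitrate: 52.448 Mbps.
File: 52.448 Mbps × 4920 s = 258044.2 Mb.
At 6 Mbps: 258044.2 / 6 = 43007.4 s ≈ 11.9 hours.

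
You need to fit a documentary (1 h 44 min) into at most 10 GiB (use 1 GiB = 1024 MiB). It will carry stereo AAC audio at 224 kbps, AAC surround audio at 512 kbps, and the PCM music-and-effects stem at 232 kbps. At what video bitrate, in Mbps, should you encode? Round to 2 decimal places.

12.80 Mbps

Budget: 10 GiB = 85899.3 Mb.
1 h 44 min = 104 min = 6240 s
Total bitrate budget: 85899.3 Mb / 6240 s = 13.766 Mbps.
Audio total: 224 + 512 + 232 = 968 kbps = 0.968 Mbps.
Video: 13.766 − 0.968 = 12.798 Mbps.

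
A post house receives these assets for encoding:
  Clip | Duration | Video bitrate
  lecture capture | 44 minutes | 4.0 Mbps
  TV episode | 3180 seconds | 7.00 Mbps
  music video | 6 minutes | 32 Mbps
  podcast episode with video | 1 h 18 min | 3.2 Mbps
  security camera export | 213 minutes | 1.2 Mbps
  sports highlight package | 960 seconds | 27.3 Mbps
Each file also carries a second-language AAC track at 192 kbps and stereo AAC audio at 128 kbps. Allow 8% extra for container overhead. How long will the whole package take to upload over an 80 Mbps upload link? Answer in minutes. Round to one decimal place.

Audio total: 192 + 128 = 320 kbps = 0.320 Mbps.
lecture capture: 4.320 Mbps × 2640 s × 1.08 = 12317.2 Mb
TV episode: 7.320 Mbps × 3180 s × 1.08 = 25139.8 Mb
music video: 32.320 Mbps × 360 s × 1.08 = 12566.0 Mb
podcast episode with video: 3.520 Mbps × 4680 s × 1.08 = 17791.5 Mb
security camera export: 1.520 Mbps × 12780 s × 1.08 = 20979.6 Mb
sports highlight package: 27.620 Mbps × 960 s × 1.08 = 28636.4 Mb
Total: 117430.6 Mb = 14678.8 MB.
At 80 Mbps: 117430.6 / 80 = 1468 s ≈ 24.5 minutes.

24.5 minutes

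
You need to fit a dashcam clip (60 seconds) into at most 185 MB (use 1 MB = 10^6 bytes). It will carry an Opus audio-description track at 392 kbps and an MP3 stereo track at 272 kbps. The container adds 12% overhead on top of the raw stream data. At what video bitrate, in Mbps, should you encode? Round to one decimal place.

21.4 Mbps

Budget: 185 MB = 1480.0 Mb.
Stream payload after overhead: 1480.0 / 1.12 = 1321.4 Mb.
Total bitrate budget: 1321.4 Mb / 60 s = 22.024 Mbps.
Audio total: 392 + 272 = 664 kbps = 0.664 Mbps.
Video: 22.024 − 0.664 = 21.360 Mbps.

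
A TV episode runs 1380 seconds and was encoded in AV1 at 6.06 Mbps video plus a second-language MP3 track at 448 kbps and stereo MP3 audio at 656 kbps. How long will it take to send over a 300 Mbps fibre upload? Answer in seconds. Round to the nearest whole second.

Audio total: 448 + 656 = 1104 kbps = 1.104 Mbps.
Total bitrate: 7.164 Mbps.
File: 7.164 Mbps × 1380 s = 9886.3 Mb.
At 300 Mbps: 9886.3 / 300 = 33.0 s ≈ 33 seconds.

33 seconds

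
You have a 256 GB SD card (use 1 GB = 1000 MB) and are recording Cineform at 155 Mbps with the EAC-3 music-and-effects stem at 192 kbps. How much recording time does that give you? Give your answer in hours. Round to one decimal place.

Audio: 192 kbps = 0.192 Mbps.
Total bitrate: 155 + 0.192 = 155.192 Mbps.
Capacity: 256 GB = 2,048,000 Mb.
Recording time: 2,048,000 / 155.192 = 13,197 s ≈ 3.67 hours.

3.7 hours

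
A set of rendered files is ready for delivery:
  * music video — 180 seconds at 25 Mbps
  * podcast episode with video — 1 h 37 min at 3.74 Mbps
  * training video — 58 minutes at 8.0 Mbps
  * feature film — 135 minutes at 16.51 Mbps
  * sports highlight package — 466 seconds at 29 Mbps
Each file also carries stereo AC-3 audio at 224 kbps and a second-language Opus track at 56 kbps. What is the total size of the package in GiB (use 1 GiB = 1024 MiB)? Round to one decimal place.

24.0 GiB

Audio total: 224 + 56 = 280 kbps = 0.280 Mbps.
music video: 25.280 Mbps × 180 s = 4550.4 Mb
podcast episode with video: 4.020 Mbps × 5820 s = 23396.4 Mb
training video: 8.280 Mbps × 3480 s = 28814.4 Mb
feature film: 16.790 Mbps × 8100 s = 135999.0 Mb
sports highlight package: 29.280 Mbps × 466 s = 13644.5 Mb
Total: 206404.7 Mb = 25800.6 MB.
= 24.03 GiB.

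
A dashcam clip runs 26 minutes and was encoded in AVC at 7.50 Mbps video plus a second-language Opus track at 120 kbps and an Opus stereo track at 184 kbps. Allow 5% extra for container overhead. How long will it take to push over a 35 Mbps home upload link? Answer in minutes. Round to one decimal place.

26 min = 1560 s
Audio total: 120 + 184 = 304 kbps = 0.304 Mbps.
Total bitrate: 7.804 Mbps.
File: 7.804 Mbps × 1560 s = 12174.2 Mb.
With 5% container overhead: ×1.05. → 12783.0 Mb.
At 35 Mbps: 12783.0 / 35 = 365.2 s ≈ 6.09 minutes.

6.1 minutes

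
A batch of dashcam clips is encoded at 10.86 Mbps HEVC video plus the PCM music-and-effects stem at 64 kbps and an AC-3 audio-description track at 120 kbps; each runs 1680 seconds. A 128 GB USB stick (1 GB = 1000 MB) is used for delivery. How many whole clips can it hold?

55

Audio total: 64 + 120 = 184 kbps = 0.184 Mbps.
Total bitrate: 11.044 Mbps.
Per item: 11.044 Mbps × 1680 s = 18,554 Mb = 2,319 MB.
Capacity: 128 GB = 1,024,000 Mb; 55.19 items → 55 complete.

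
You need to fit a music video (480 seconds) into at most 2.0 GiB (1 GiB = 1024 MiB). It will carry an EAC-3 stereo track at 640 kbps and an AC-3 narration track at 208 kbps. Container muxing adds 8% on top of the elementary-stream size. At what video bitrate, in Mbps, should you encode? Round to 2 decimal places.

32.29 Mbps

Budget: 2.0 GiB = 17179.9 Mb.
Stream payload after overhead: 17179.9 / 1.08 = 15907.3 Mb.
Total bitrate budget: 15907.3 Mb / 480 s = 33.140 Mbps.
Audio total: 640 + 208 = 848 kbps = 0.848 Mbps.
Video: 33.140 − 0.848 = 32.292 Mbps.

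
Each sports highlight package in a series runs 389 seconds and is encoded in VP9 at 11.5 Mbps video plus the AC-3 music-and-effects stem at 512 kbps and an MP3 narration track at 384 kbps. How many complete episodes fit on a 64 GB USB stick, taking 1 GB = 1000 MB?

Audio total: 512 + 384 = 896 kbps = 0.896 Mbps.
Total bitrate: 12.396 Mbps.
Per item: 12.396 Mbps × 389 s = 4,822 Mb = 602.8 MB.
Capacity: 64 GB = 512,000 Mb; 106.18 items → 106 complete.

106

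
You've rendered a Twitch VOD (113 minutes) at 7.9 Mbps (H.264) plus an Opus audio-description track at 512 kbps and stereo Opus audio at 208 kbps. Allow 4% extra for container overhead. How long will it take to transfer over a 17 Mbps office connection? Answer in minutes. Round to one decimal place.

113 min = 6780 s
Audio total: 512 + 208 = 720 kbps = 0.720 Mbps.
Total bitrate: 8.620 Mbps.
File: 8.620 Mbps × 6780 s = 58443.6 Mb.
With 4% container overhead: ×1.04. → 60781.3 Mb.
At 17 Mbps: 60781.3 / 17 = 3575.4 s ≈ 59.6 minutes.

59.6 minutes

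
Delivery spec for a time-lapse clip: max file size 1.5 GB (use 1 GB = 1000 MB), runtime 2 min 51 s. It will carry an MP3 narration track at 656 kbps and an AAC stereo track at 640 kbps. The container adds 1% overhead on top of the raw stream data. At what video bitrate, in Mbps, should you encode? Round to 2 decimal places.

Budget: 1.5 GB = 12000.0 Mb.
Stream payload after overhead: 12000.0 / 1.01 = 11881.2 Mb.
2 min 51 s = 171 s
Total bitrate budget: 11881.2 Mb / 171 s = 69.481 Mbps.
Audio total: 656 + 640 = 1296 kbps = 1.296 Mbps.
Video: 69.481 − 1.296 = 68.185 Mbps.

68.18 Mbps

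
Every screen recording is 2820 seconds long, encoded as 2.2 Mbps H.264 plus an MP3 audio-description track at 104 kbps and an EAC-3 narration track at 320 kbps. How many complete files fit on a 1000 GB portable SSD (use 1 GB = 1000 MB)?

Audio total: 104 + 320 = 424 kbps = 0.424 Mbps.
Total bitrate: 2.624 Mbps.
Per item: 2.624 Mbps × 2820 s = 7,400 Mb = 925.0 MB.
Capacity: 1000 GB = 8,000,000 Mb; 1081.13 items → 1081 complete.

1081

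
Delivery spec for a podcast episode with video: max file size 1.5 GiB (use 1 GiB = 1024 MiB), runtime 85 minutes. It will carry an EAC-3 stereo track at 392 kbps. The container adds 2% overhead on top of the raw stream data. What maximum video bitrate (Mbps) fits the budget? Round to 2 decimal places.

Budget: 1.5 GiB = 12884.9 Mb.
Stream payload after overhead: 12884.9 / 1.02 = 12632.3 Mb.
85 min = 5100 s
Total bitrate budget: 12632.3 Mb / 5100 s = 2.477 Mbps.
Audio: 392 kbps = 0.392 Mbps.
Video: 2.477 − 0.392 = 2.085 Mbps.

2.08 Mbps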